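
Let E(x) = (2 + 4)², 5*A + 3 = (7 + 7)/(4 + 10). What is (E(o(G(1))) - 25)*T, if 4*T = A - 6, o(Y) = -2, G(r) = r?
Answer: -88/5 ≈ -17.600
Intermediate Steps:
A = -⅖ (A = -⅗ + ((7 + 7)/(4 + 10))/5 = -⅗ + (14/14)/5 = -⅗ + (14*(1/14))/5 = -⅗ + (⅕)*1 = -⅗ + ⅕ = -⅖ ≈ -0.40000)
E(x) = 36 (E(x) = 6² = 36)
T = -8/5 (T = (-⅖ - 6)/4 = (¼)*(-32/5) = -8/5 ≈ -1.6000)
(E(o(G(1))) - 25)*T = (36 - 25)*(-8/5) = 11*(-8/5) = -88/5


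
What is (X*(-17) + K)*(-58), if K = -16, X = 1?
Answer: 1914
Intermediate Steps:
(X*(-17) + K)*(-58) = (1*(-17) - 16)*(-58) = (-17 - 16)*(-58) = -33*(-58) = 1914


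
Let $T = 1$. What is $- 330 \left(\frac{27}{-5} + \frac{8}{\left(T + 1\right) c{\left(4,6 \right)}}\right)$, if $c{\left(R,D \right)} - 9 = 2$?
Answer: $1662$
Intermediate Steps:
$c{\left(R,D \right)} = 11$ ($c{\left(R,D \right)} = 9 + 2 = 11$)
$- 330 \left(\frac{27}{-5} + \frac{8}{\left(T + 1\right) c{\left(4,6 \right)}}\right) = - 330 \left(\frac{27}{-5} + \frac{8}{\left(1 + 1\right) 11}\right) = - 330 \left(27 \left(- \frac{1}{5}\right) + \frac{8}{2 \cdot 11}\right) = - 330 \left(- \frac{27}{5} + \frac{8}{22}\right) = - 330 \left(- \frac{27}{5} + 8 \cdot \frac{1}{22}\right) = - 330 \left(- \frac{27}{5} + \frac{4}{11}\right) = \left(-330\right) \left(- \frac{277}{55}\right) = 1662$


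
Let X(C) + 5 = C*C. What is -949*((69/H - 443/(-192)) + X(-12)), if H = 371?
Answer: -9564827701/71232 ≈ -1.3428e+5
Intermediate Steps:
X(C) = -5 + C**2 (X(C) = -5 + C*C = -5 + C**2)
-949*((69/H - 443/(-192)) + X(-12)) = -949*((69/371 - 443/(-192)) + (-5 + (-12)**2)) = -949*((69*(1/371) - 443*(-1/192)) + (-5 + 144)) = -949*((69/371 + 443/192) + 139) = -949*(177601/71232 + 139) = -949*10078849/71232 = -9564827701/71232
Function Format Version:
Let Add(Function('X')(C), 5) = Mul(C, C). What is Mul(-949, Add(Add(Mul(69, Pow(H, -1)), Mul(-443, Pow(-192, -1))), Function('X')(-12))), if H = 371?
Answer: Rational(-9564827701, 71232) ≈ -1.3428e+5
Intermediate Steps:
Function('X')(C) = Add(-5, Pow(C, 2)) (Function('X')(C) = Add(-5, Mul(C, C)) = Add(-5, Pow(C, 2)))
Mul(-949, Add(Add(Mul(69, Pow(H, -1)), Mul(-443, Pow(-192, -1))), Function('X')(-12))) = Mul(-949, Add(Add(Mul(69, Pow(371, -1)), Mul(-443, Pow(-192, -1))), Add(-5, Pow(-12, 2)))) = Mul(-949, Add(Add(Mul(69, Rational(1, 371)), Mul(-443, Rational(-1, 192))), Add(-5, 144))) = Mul(-949, Add(Add(Rational(69, 371), Rational(443, 192)), 139)) = Mul(-949, Add(Rational(177601, 71232), 139)) = Mul(-949, Rational(10078849, 71232)) = Rational(-9564827701, 71232)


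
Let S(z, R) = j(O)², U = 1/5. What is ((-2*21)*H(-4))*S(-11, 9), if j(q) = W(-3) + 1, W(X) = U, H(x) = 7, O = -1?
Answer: -10584/25 ≈ -423.36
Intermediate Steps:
U = ⅕ ≈ 0.20000
W(X) = ⅕
j(q) = 6/5 (j(q) = ⅕ + 1 = 6/5)
S(z, R) = 36/25 (S(z, R) = (6/5)² = 36/25)
((-2*21)*H(-4))*S(-11, 9) = (-2*21*7)*(36/25) = -42*7*(36/25) = -294*36/25 = -10584/25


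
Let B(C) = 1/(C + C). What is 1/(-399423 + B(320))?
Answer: -640/255630719 ≈ -2.5036e-6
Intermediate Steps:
B(C) = 1/(2*C)
1/(-399423 + B(320)) = 1/(-399423 + (1/2)/320) = 1/(-399423 + (1/2)*(1/320)) = 1/(-399423 + 1/640) = 1/(-255630719/640) = -640/255630719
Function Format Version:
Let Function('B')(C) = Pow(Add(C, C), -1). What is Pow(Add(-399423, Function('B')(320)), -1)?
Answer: Rational(-640, 255630719) ≈ -2.5036e-6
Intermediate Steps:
Function('B')(C) = Mul(Rational(1, 2), Pow(C, -1)) (Function('B')(C) = Pow(Mul(2, C), -1) = Mul(Rational(1, 2), Pow(C, -1)))
Pow(Add(-399423, Function('B')(320)), -1) = Pow(Add(-399423, Mul(Rational(1, 2), Pow(320, -1))), -1) = Pow(Add(-399423, Mul(Rational(1, 2), Rational(1, 320))), -1) = Pow(Add(-399423, Rational(1, 640)), -1) = Pow(Rational(-255630719, 640), -1) = Rational(-640, 255630719)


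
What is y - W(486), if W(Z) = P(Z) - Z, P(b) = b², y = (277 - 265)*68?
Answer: -234894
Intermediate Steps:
y = 816 (y = 12*68 = 816)
W(Z) = Z² - Z
y - W(486) = 816 - 486*(-1 + 486) = 816 - 486*485 = 816 - 1*235710 = 816 - 235710 = -234894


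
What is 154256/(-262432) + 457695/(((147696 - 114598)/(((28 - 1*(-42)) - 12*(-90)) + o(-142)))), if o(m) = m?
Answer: 3783425599651/271436698 ≈ 13939.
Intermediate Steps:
154256/(-262432) + 457695/(((147696 - 114598)/(((28 - 1*(-42)) - 12*(-90)) + o(-142)))) = 154256/(-262432) + 457695/(((147696 - 114598)/(((28 - 1*(-42)) - 12*(-90)) - 142))) = 154256*(-1/262432) + 457695/((33098/(((28 + 42) + 1080) - 142))) = -9641/16402 + 457695/((33098/((70 + 1080) - 142))) = -9641/16402 + 457695/((33098/(1150 - 142))) = -9641/16402 + 457695/((33098/1008)) = -9641/16402 + 457695/((33098*(1/1008))) = -9641/16402 + 457695/(16549/504) = -9641/16402 + 457695*(504/16549) = -9641/16402 + 230678280/16549 = 3783425599651/271436698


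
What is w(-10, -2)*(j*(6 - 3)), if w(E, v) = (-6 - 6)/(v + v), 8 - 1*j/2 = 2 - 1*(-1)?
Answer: 90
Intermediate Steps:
j = 10 (j = 16 - 2*(2 - 1*(-1)) = 16 - 2*(2 + 1) = 16 - 2*3 = 16 - 6 = 10)
w(E, v) = -6/v (w(E, v) = -12*1/(2*v) = -6/v)
w(-10, -2)*(j*(6 - 3)) = (-6/(-2))*(10*(6 - 3)) = (-6*(-½))*(10*3) = 3*30 = 90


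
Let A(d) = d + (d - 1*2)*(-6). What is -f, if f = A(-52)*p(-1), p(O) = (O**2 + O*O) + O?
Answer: -272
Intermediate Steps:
p(O) = O + 2*O**2 (p(O) = (O**2 + O**2) + O = 2*O**2 + O = O + 2*O**2)
A(d) = 12 - 5*d (A(d) = d + (d - 2)*(-6) = d + (-2 + d)*(-6) = d + (12 - 6*d) = 12 - 5*d)
f = 272 (f = (12 - 5*(-52))*(-(1 + 2*(-1))) = (12 + 260)*(-(1 - 2)) = 272*(-1*(-1)) = 272*1 = 272)
-f = -1*272 = -272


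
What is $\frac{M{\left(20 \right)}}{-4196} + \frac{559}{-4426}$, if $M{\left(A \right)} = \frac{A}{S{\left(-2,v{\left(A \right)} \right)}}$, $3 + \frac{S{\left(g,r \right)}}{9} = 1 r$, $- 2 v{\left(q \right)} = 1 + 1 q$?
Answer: $- \frac{142448753}{1128218382} \approx -0.12626$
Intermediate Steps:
$v{\left(q \right)} = - \frac{1}{2} - \frac{q}{2}$ ($v{\left(q \right)} = - \frac{1 + 1 q}{2} = - \frac{1 + q}{2} = - \frac{1}{2} - \frac{q}{2}$)
$S{\left(g,r \right)} = -27 + 9 r$ ($S{\left(g,r \right)} = -27 + 9 \cdot 1 r = -27 + 9 r$)
$M{\left(A \right)} = \frac{A}{- \frac{63}{2} - \frac{9 A}{2}}$ ($M{\left(A \right)} = \frac{A}{-27 + 9 \left(- \frac{1}{2} - \frac{A}{2}\right)} = \frac{A}{-27 - \left(\frac{9}{2} + \frac{9 A}{2}\right)} = \frac{A}{- \frac{63}{2} - \frac{9 A}{2}}$)
$\frac{M{\left(20 \right)}}{-4196} + \frac{559}{-4426} = \frac{\left(-2\right) 20 \frac{1}{63 + 9 \cdot 20}}{-4196} + \frac{559}{-4426} = \left(-2\right) 20 \frac{1}{63 + 180} \left(- \frac{1}{4196}\right) + 559 \left(- \frac{1}{4426}\right) = \left(-2\right) 20 \cdot \frac{1}{243} \left(- \frac{1}{4196}\right) - \frac{559}{4426} = \left(- \frac{40}{243}\right) \left(- \frac{1}{4196}\right) - \frac{559}{4426} = \frac{10}{254907} - \frac{559}{4426} = - \frac{142448753}{1128218382}$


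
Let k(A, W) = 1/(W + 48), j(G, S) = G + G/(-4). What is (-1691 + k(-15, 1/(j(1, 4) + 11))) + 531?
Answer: -2621553/2260 ≈ -1160.0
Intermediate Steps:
j(G, S) = 3*G/4 (j(G, S) = G + G*(-¼) = G - G/4 = 3*G/4)
k(A, W) = 1/(48 + W)
(-1691 + k(-15, 1/(j(1, 4) + 11))) + 531 = (-1691 + 1/(48 + 1/((¾)*1 + 11))) + 531 = (-1691 + 1/(48 + 1/(¾ + 11))) + 531 = (-1691 + 1/(48 + 1/(47/4))) + 531 = (-1691 + 1/(48 + 4/47)) + 531 = (-1691 + 1/(2260/47)) + 531 = (-1691 + 47/2260) + 531 = -3821613/2260 + 531 = -2621553/2260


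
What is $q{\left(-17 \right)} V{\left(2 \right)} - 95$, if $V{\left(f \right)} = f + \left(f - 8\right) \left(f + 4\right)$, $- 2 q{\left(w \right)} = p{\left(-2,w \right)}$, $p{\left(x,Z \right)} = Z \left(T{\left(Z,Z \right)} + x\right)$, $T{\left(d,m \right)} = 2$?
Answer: $-95$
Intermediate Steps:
$p{\left(x,Z \right)} = Z \left(2 + x\right)$
$q{\left(w \right)} = 0$ ($q{\left(w \right)} = - \frac{w \left(2 - 2\right)}{2} = - \frac{w 0}{2} = \left(- \frac{1}{2}\right) 0 = 0$)
$V{\left(f \right)} = f + \left(-8 + f\right) \left(4 + f\right)$
$q{\left(-17 \right)} V{\left(2 \right)} - 95 = 0 \left(-32 + 2^{2} - 6\right) - 95 = 0 \left(-32 + 4 - 6\right) - 95 = 0 \left(-34\right) - 95 = 0 - 95 = -95$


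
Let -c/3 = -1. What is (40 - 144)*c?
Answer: -312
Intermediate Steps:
c = 3 (c = -3*(-1) = 3)
(40 - 144)*c = (40 - 144)*3 = -104*3 = -312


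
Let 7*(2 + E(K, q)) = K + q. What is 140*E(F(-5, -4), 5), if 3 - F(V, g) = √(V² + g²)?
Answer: -120 - 20*√41 ≈ -248.06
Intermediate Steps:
F(V, g) = 3 - √(V² + g²)
E(K, q) = -2 + K/7 + q/7 (E(K, q) = -2 + (K + q)/7 = -2 + (K/7 + q/7) = -2 + K/7 + q/7)
140*E(F(-5, -4), 5) = 140*(-2 + (3 - √((-5)² + (-4)²))/7 + (⅐)*5) = 140*(-2 + (3 - √(25 + 16))/7 + 5/7) = 140*(-2 + (3 - √41)/7 + 5/7) = 140*(-2 + (3/7 - √41/7) + 5/7) = 140*(-6/7 - √41/7) = -120 - 20*√41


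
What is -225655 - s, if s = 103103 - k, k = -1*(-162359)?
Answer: -166399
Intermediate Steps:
k = 162359
s = -59256 (s = 103103 - 1*162359 = 103103 - 162359 = -59256)
-225655 - s = -225655 - 1*(-59256) = -225655 + 59256 = -166399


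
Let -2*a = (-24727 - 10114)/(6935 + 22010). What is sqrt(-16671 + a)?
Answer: I*sqrt(55866706813610)/57890 ≈ 129.11*I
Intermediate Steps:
a = 34841/57890 (a = -(-24727 - 10114)/(2*(6935 + 22010)) = -(-34841)/(2*28945) = -1/2*(-34841/28945) = 34841/57890 ≈ 0.60185)
sqrt(-16671 + a) = sqrt(-16671 + 34841/57890) = sqrt(-965049349/57890) = I*sqrt(55866706813610)/57890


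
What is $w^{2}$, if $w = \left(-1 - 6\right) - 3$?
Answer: $100$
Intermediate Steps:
$w = -10$ ($w = \left(-1 - 6\right) - 3 = -7 - 3 = -10$)
$w^{2} = \left(-10\right)^{2} = 100$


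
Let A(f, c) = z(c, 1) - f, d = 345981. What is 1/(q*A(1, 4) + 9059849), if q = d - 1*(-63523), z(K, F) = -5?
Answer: 1/6602825 ≈ 1.5145e-7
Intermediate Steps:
A(f, c) = -5 - f
q = 409504 (q = 345981 - 1*(-63523) = 345981 + 63523 = 409504)
1/(q*A(1, 4) + 9059849) = 1/(409504*(-5 - 1*1) + 9059849) = 1/(409504*(-5 - 1) + 9059849) = 1/(409504*(-6) + 9059849) = 1/(-2457024 + 9059849) = 1/6602825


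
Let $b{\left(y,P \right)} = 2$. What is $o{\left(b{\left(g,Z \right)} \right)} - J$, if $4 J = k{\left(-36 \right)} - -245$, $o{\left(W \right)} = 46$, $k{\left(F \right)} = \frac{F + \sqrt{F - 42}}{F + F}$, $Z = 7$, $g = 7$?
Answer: $- \frac{123}{8} + \frac{i \sqrt{78}}{288} \approx -15.375 + 0.030666 i$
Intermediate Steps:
$k{\left(F \right)} = \frac{F + \sqrt{-42 + F}}{2 F}$
$J = \frac{491}{8} - \frac{i \sqrt{78}}{288}$ ($J = \frac{\frac{-36 + \sqrt{-42 - 36}}{2 \left(-36\right)} - -245}{4} = \frac{\frac{1}{2} \left(- \frac{1}{36}\right) \left(-36 + \sqrt{-78}\right) + 245}{4} = \frac{\frac{1}{2} \left(- \frac{1}{36}\right) \left(-36 + i \sqrt{78}\right) + 245}{4} = \frac{\left(\frac{1}{2} - \frac{i \sqrt{78}}{72}\right) + 245}{4} = \frac{\frac{491}{2} - \frac{i \sqrt{78}}{72}}{4} = \frac{491}{8} - \frac{i \sqrt{78}}{288} \approx 61.375 - 0.030666 i$)
$o{\left(b{\left(g,Z \right)} \right)} - J = 46 - \left(\frac{491}{8} - \frac{i \sqrt{78}}{288}\right) = - \frac{123}{8} + \frac{i \sqrt{78}}{288}$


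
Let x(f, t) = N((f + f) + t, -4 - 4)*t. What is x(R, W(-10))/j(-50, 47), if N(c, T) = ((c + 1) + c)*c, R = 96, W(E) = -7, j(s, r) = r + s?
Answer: 480445/3 ≈ 1.6015e+5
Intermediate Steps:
N(c, T) = c*(1 + 2*c) (N(c, T) = ((1 + c) + c)*c = (1 + 2*c)*c = c*(1 + 2*c))
x(f, t) = t*(t + 2*f)*(1 + 2*t + 4*f) (x(f, t) = (((f + f) + t)*(1 + 2*((f + f) + t)))*t = ((2*f + t)*(1 + 2*(2*f + t)))*t = ((t + 2*f)*(1 + 2*(t + 2*f)))*t = ((t + 2*f)*(1 + (2*t + 4*f)))*t = ((t + 2*f)*(1 + 2*t + 4*f))*t = t*(t + 2*f)*(1 + 2*t + 4*f))
x(R, W(-10))/j(-50, 47) = (-7*(-7 + 2*96)*(1 + 2*(-7) + 4*96))/(47 - 50) = -7*(-7 + 192)*(1 - 14 + 384)/(-3) = -7*185*371*(-⅓) = -480445*(-⅓) = 480445/3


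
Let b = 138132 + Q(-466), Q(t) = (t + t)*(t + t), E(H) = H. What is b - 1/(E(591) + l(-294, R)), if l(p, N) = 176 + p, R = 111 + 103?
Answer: 476195587/473 ≈ 1.0068e+6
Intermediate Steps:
R = 214
Q(t) = 4*t**2 (Q(t) = (2*t)*(2*t) = 4*t**2)
b = 1006756 (b = 138132 + 4*(-466)**2 = 138132 + 4*217156 = 138132 + 868624 = 1006756)
b - 1/(E(591) + l(-294, R)) = 1006756 - 1/(591 + (176 - 294)) = 1006756 - 1/(591 - 118) = 1006756 - 1/473 = 476195587/473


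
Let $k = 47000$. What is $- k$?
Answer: $-47000$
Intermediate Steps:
$- k = \left(-1\right) 47000 = -47000$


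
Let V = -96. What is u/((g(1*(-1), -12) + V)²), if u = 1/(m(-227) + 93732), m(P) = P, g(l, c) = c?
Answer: 1/1090642320 ≈ 9.1689e-10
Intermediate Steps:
u = 1/93505 (u = 1/(-227 + 93732) = 1/93505 ≈ 1.0695e-5)
u/((g(1*(-1), -12) + V)²) = 1/(93505*((-12 - 96)²)) = 1/(93505*((-108)²)) = (1/93505)/11664 = (1/93505)*(1/11664) = 1/1090642320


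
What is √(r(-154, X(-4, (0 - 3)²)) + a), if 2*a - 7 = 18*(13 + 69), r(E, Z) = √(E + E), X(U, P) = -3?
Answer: √(2966 + 8*I*√77)/2 ≈ 27.232 + 0.32223*I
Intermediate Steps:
r(E, Z) = √2*√E (r(E, Z) = √(2*E) = √2*√E)
a = 1483/2 (a = 7/2 + (18*(13 + 69))/2 = 7/2 + (18*82)/2 = 7/2 + (½)*1476 = 7/2 + 738 = 1483/2 ≈ 741.50)
√(r(-154, X(-4, (0 - 3)²)) + a) = √(√2*√(-154) + 1483/2) = √(√2*(I*√154) + 1483/2) = √(2*I*√77 + 1483/2) = √(1483/2 + 2*I*√77)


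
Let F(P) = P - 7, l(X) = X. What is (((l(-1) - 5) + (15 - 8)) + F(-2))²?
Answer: 64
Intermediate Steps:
F(P) = -7 + P
(((l(-1) - 5) + (15 - 8)) + F(-2))² = (((-1 - 5) + (15 - 8)) + (-7 - 2))² = ((-6 + 7) - 9)² = (1 - 9)² = (-8)² = 64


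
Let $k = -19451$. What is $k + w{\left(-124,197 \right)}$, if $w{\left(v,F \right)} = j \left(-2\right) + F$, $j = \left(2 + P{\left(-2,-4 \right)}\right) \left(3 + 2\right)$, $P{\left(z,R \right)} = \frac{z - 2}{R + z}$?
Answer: $- \frac{57842}{3} \approx -19281.0$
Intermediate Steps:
$P{\left(z,R \right)} = \frac{-2 + z}{R + z}$
$j = \frac{40}{3}$ ($j = \left(2 + \frac{-2 - 2}{-4 - 2}\right) \left(3 + 2\right) = \left(2 + \frac{1}{-6} \left(-4\right)\right) 5 = \left(2 - - \frac{2}{3}\right) 5 = \left(2 + \frac{2}{3}\right) 5 = \frac{8}{3} \cdot 5 = \frac{40}{3} \approx 13.333$)
$w{\left(v,F \right)} = - \frac{80}{3} + F$ ($w{\left(v,F \right)} = \frac{40}{3} \left(-2\right) + F = - \frac{80}{3} + F$)
$k + w{\left(-124,197 \right)} = -19451 + \left(- \frac{80}{3} + 197\right) = -19451 + \frac{511}{3} = - \frac{57842}{3}$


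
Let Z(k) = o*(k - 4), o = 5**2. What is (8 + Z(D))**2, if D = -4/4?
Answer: 13689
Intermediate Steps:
D = -1 (D = -4*1/4 = -1)
o = 25
Z(k) = -100 + 25*k (Z(k) = 25*(k - 4) = 25*(-4 + k) = -100 + 25*k)
(8 + Z(D))**2 = (8 + (-100 + 25*(-1)))**2 = (8 + (-100 - 25))**2 = (8 - 125)**2 = (-117)**2 = 13689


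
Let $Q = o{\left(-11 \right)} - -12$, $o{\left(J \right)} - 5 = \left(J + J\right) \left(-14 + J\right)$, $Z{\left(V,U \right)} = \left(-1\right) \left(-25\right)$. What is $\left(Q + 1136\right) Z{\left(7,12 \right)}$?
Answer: $42575$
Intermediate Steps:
$Z{\left(V,U \right)} = 25$
$o{\left(J \right)} = 5 + 2 J \left(-14 + J\right)$ ($o{\left(J \right)} = 5 + \left(J + J\right) \left(-14 + J\right) = 5 + 2 J \left(-14 + J\right)$)
$Q = 567$ ($Q = \left(5 - -308 + 2 \left(-11\right)^{2}\right) - -12 = \left(5 + 308 + 2 \cdot 121\right) + \left(264 - 252\right) = \left(5 + 308 + 242\right) + 12 = 555 + 12 = 567$)
$\left(Q + 1136\right) Z{\left(7,12 \right)} = \left(567 + 1136\right) 25 = 1703 \cdot 25 = 42575$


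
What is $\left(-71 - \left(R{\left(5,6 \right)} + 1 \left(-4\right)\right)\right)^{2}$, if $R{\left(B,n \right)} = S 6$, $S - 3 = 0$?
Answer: $7225$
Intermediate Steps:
$S = 3$ ($S = 3 + 0 = 3$)
$R{\left(B,n \right)} = 18$ ($R{\left(B,n \right)} = 3 \cdot 6 = 18$)
$\left(-71 - \left(R{\left(5,6 \right)} + 1 \left(-4\right)\right)\right)^{2} = \left(-71 - \left(18 + 1 \left(-4\right)\right)\right)^{2} = \left(-71 - \left(18 - 4\right)\right)^{2} = \left(-71 - 14\right)^{2} = \left(-85\right)^{2} = 7225$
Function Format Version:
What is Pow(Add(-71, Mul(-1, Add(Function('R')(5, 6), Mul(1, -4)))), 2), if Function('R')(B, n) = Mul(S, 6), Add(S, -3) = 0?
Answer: 7225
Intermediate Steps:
S = 3 (S = Add(3, 0) = 3)
Function('R')(B, n) = 18 (Function('R')(B, n) = Mul(3, 6) = 18)
Pow(Add(-71, Mul(-1, Add(Function('R')(5, 6), Mul(1, -4)))), 2) = Pow(Add(-71, Mul(-1, Add(18, Mul(1, -4)))), 2) = Pow(Add(-71, Mul(-1, Add(18, -4))), 2) = Pow(Add(-71, Mul(-1, 14)), 2) = Pow(Add(-71, -14), 2) = Pow(-85, 2) = 7225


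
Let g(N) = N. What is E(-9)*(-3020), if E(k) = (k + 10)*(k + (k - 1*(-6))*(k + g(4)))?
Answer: -18120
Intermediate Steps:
E(k) = (10 + k)*(k + (4 + k)*(6 + k)) (E(k) = (k + 10)*(k + (k - 1*(-6))*(k + 4)) = (10 + k)*(k + (k + 6)*(4 + k)) = (10 + k)*(k + (6 + k)*(4 + k)) = (10 + k)*(k + (4 + k)*(6 + k)))
E(-9)*(-3020) = (240 + (-9)³ + 21*(-9)² + 134*(-9))*(-3020) = (240 - 729 + 21*81 - 1206)*(-3020) = (240 - 729 + 1701 - 1206)*(-3020) = 6*(-3020) = -18120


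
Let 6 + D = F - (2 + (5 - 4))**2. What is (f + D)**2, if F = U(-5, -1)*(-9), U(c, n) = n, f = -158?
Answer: 26896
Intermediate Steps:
F = 9 (F = -1*(-9) = 9)
D = -6 (D = -6 + (9 - (2 + (5 - 4))**2) = -6 + (9 - (2 + 1)**2) = -6 + (9 - 1*3**2) = -6 + (9 - 1*9) = -6 + (9 - 9) = -6 + 0 = -6)
(f + D)**2 = (-158 - 6)**2 = (-164)**2 = 26896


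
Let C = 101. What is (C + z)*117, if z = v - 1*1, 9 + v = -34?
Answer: 6669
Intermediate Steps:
v = -43 (v = -9 - 34 = -43)
z = -44 (z = -43 - 1*1 = -43 - 1 = -44)
(C + z)*117 = (101 - 44)*117 = 57*117 = 6669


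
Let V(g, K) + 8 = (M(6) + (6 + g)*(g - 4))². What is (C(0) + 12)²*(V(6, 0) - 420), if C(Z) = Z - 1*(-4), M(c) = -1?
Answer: 25856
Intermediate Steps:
C(Z) = 4 + Z (C(Z) = Z + 4 = 4 + Z)
V(g, K) = -8 + (-1 + (-4 + g)*(6 + g))² (V(g, K) = -8 + (-1 + (6 + g)*(g - 4))² = -8 + (-1 + (6 + g)*(-4 + g))² = -8 + (-1 + (-4 + g)*(6 + g))²)
(C(0) + 12)²*(V(6, 0) - 420) = ((4 + 0) + 12)²*((-8 + (-25 + 6² + 2*6)²) - 420) = (4 + 12)²*((-8 + (-25 + 36 + 12)²) - 420) = 16²*((-8 + 23²) - 420) = 256*((-8 + 529) - 420) = 256*(521 - 420) = 256*101 = 25856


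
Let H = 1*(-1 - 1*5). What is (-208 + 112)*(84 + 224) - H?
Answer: -29562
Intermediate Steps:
H = -6 (H = 1*(-1 - 5) = 1*(-6) = -6)
(-208 + 112)*(84 + 224) - H = (-208 + 112)*(84 + 224) - 1*(-6) = -96*308 + 6 = -29568 + 6 = -29562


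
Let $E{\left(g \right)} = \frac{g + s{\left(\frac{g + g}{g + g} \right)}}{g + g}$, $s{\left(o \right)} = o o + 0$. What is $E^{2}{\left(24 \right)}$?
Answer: $\frac{625}{2304} \approx 0.27127$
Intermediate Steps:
$s{\left(o \right)} = o^{2}$ ($s{\left(o \right)} = o^{2} + 0 = o^{2}$)
$E{\left(g \right)} = \frac{1 + g}{2 g}$ ($E{\left(g \right)} = \frac{g + \left(\frac{g + g}{g + g}\right)^{2}}{g + g} = \frac{g + \left(\frac{2 g}{2 g}\right)^{2}}{2 g} = \left(g + \left(2 g \frac{1}{2 g}\right)^{2}\right) \frac{1}{2 g} = \left(g + 1^{2}\right) \frac{1}{2 g} = \left(g + 1\right) \frac{1}{2 g} = \left(1 + g\right) \frac{1}{2 g} = \frac{1 + g}{2 g}$)
$E^{2}{\left(24 \right)} = \left(\frac{1 + 24}{2 \cdot 24}\right)^{2} = \left(\frac{1}{2} \cdot \frac{1}{24} \cdot 25\right)^{2} = \left(\frac{25}{48}\right)^{2} = \frac{625}{2304}$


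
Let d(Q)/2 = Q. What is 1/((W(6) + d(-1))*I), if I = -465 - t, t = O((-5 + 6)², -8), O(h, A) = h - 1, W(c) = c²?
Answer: -1/15810 ≈ -6.3251e-5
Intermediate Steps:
d(Q) = 2*Q
O(h, A) = -1 + h
t = 0 (t = -1 + (-5 + 6)² = -1 + 1² = -1 + 1 = 0)
I = -465 (I = -465 - 1*0 = -465 + 0 = -465)
1/((W(6) + d(-1))*I) = 1/((6² + 2*(-1))*(-465)) = -1/465/(36 - 2) = -1/465/34 = (1/34)*(-1/465) = -1/15810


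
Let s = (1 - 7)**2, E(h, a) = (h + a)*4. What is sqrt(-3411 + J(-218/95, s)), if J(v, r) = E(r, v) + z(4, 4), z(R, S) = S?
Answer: I*sqrt(29531415)/95 ≈ 57.203*I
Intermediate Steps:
E(h, a) = 4*a + 4*h (E(h, a) = (a + h)*4 = 4*a + 4*h)
s = 36 (s = (-6)**2 = 36)
J(v, r) = 4 + 4*r + 4*v (J(v, r) = (4*v + 4*r) + 4 = (4*r + 4*v) + 4 = 4 + 4*r + 4*v)
sqrt(-3411 + J(-218/95, s)) = sqrt(-3411 + (4 + 4*36 + 4*(-218/95))) = sqrt(-3411 + (4 + 144 + 4*(-218*1/95))) = sqrt(-3411 + (4 + 144 + 4*(-218/95))) = sqrt(-3411 + (4 + 144 - 872/95)) = sqrt(-3411 + 13188/95) = sqrt(-310857/95) = I*sqrt(29531415)/95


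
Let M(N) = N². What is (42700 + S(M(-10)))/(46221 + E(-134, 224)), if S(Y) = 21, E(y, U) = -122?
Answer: 42721/46099 ≈ 0.92672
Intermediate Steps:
(42700 + S(M(-10)))/(46221 + E(-134, 224)) = (42700 + 21)/(46221 - 122) = 42721/46099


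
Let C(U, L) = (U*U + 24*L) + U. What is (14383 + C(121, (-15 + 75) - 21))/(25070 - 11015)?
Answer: 10027/4685 ≈ 2.1402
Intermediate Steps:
C(U, L) = U + U**2 + 24*L (C(U, L) = (U**2 + 24*L) + U = U + U**2 + 24*L)
(14383 + C(121, (-15 + 75) - 21))/(25070 - 11015) = (14383 + (121 + 121**2 + 24*((-15 + 75) - 21)))/(25070 - 11015) = (14383 + (121 + 14641 + 24*(60 - 21)))/14055 = (14383 + (121 + 14641 + 24*39))*(1/14055) = (14383 + (121 + 14641 + 936))*(1/14055) = (14383 + 15698)*(1/14055) = 30081*(1/14055) = 10027/4685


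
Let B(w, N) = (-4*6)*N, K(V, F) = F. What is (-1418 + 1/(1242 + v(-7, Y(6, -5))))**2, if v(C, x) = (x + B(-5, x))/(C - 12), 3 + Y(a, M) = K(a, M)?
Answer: 1102308592267089/548215396 ≈ 2.0107e+6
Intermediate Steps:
B(w, N) = -24*N
Y(a, M) = -3 + M
v(C, x) = -23*x/(-12 + C) (v(C, x) = (x - 24*x)/(C - 12) = (-23*x)/(-12 + C) = -23*x/(-12 + C))
(-1418 + 1/(1242 + v(-7, Y(6, -5))))**2 = (-1418 + 1/(1242 - 23*(-3 - 5)/(-12 - 7)))**2 = (-1418 + 1/(1242 - 23*(-8)/(-19)))**2 = (-1418 + 1/(1242 - 23*(-8)*(-1/19)))**2 = (-1418 + 1/(1242 - 184/19))**2 = (-1418 + 1/(23414/19))**2 = (-1418 + 19/23414)**2 = (-33201033/23414)**2 = 1102308592267089/548215396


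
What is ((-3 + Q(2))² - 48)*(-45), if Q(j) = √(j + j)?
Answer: 2115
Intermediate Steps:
Q(j) = √2*√j (Q(j) = √(2*j) = √2*√j)
((-3 + Q(2))² - 48)*(-45) = ((-3 + √2*√2)² - 48)*(-45) = ((-3 + 2)² - 48)*(-45) = ((-1)² - 48)*(-45) = (1 - 48)*(-45) = -47*(-45) = 2115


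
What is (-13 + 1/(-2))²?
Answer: 729/4 ≈ 182.25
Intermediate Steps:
(-13 + 1/(-2))² = (-13 - ½)² = (-27/2)² = 729/4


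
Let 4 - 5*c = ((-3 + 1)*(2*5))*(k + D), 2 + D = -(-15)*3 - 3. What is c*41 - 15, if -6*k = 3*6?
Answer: 30429/5 ≈ 6085.8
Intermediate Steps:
k = -3 (k = -6/2 = -⅙*18 = -3)
D = 40 (D = -2 + (-(-15)*3 - 3) = -2 + (-5*(-9) - 3) = -2 + (45 - 3) = -2 + 42 = 40)
c = 744/5 (c = ⅘ - (-3 + 1)*(2*5)*(-3 + 40)/5 = ⅘ - (-2*10)*37/5 = ⅘ - (-4)*37 = ⅘ - ⅕*(-740) = ⅘ + 148 = 744/5 ≈ 148.80)
c*41 - 15 = (744/5)*41 - 15 = 30504/5 - 15 = 30429/5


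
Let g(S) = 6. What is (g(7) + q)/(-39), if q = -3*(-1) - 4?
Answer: -5/39 ≈ -0.12821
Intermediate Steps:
q = -1 (q = 3 - 4 = -1)
(g(7) + q)/(-39) = (6 - 1)/(-39) = 5*(-1/39) = -5/39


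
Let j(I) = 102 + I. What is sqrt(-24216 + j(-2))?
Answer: 2*I*sqrt(6029) ≈ 155.29*I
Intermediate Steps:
sqrt(-24216 + j(-2)) = sqrt(-24216 + (102 - 2)) = sqrt(-24216 + 100) = sqrt(-24116) = 2*I*sqrt(6029)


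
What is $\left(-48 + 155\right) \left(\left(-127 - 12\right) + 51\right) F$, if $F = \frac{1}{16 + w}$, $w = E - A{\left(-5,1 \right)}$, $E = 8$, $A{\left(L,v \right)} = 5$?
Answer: $- \frac{9416}{19} \approx -495.58$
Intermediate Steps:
$w = 3$ ($w = 8 - 5 = 3$)
$F = \frac{1}{19}$ ($F = \frac{1}{16 + 3} = \frac{1}{19} \approx 0.052632$)
$\left(-48 + 155\right) \left(\left(-127 - 12\right) + 51\right) F = \left(-48 + 155\right) \left(\left(-127 - 12\right) + 51\right) \frac{1}{19} = 107 \left(\left(-127 - 12\right) + 51\right) \frac{1}{19} = 107 \left(-139 + 51\right) \frac{1}{19} = 107 \left(-88\right) \frac{1}{19} = \left(-9416\right) \frac{1}{19} = - \frac{9416}{19}$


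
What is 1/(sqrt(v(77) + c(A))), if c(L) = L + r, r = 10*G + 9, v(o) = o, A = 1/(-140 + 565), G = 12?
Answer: 5*sqrt(1488367)/87551 ≈ 0.069673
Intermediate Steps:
A = 1/425 ≈ 0.0023529
r = 129 (r = 10*12 + 9 = 120 + 9 = 129)
c(L) = 129 + L (c(L) = L + 129 = 129 + L)
1/(sqrt(v(77) + c(A))) = 1/(sqrt(77 + (129 + 1/425))) = 1/(sqrt(77 + 54826/425)) = 1/(sqrt(87551/425)) = 1/(sqrt(1488367)/85) = 5*sqrt(1488367)/87551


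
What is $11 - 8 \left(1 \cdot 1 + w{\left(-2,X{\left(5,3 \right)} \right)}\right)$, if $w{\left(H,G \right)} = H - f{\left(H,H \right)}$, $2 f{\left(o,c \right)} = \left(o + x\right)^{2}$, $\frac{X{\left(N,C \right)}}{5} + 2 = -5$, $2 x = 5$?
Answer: $20$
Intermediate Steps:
$x = \frac{5}{2}$ ($x = \frac{1}{2} \cdot 5 = \frac{5}{2} \approx 2.5$)
$X{\left(N,C \right)} = -35$ ($X{\left(N,C \right)} = -10 + 5 \left(-5\right) = -10 - 25 = -35$)
$f{\left(o,c \right)} = \frac{\left(\frac{5}{2} + o\right)^{2}}{2}$ ($f{\left(o,c \right)} = \frac{\left(o + \frac{5}{2}\right)^{2}}{2} = \frac{\left(\frac{5}{2} + o\right)^{2}}{2}$)
$w{\left(H,G \right)} = H - \frac{\left(5 + 2 H\right)^{2}}{8}$
$11 - 8 \left(1 \cdot 1 + w{\left(-2,X{\left(5,3 \right)} \right)}\right) = 11 - 8 \left(1 \cdot 1 - \left(2 + \frac{\left(5 + 2 \left(-2\right)\right)^{2}}{8}\right)\right) = 11 - 8 \left(1 - \left(2 + \frac{\left(5 - 4\right)^{2}}{8}\right)\right) = 11 - 8 \left(1 - \left(2 + \frac{1^{2}}{8}\right)\right) = 11 - 8 \left(1 - \frac{17}{8}\right) = 11 - -9 = 11 + 9 = 20$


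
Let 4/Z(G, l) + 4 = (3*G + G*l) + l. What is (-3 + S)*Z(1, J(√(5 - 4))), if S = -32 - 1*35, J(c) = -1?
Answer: 280/3 ≈ 93.333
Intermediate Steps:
Z(G, l) = 4/(-4 + l + 3*G + G*l) (Z(G, l) = 4/(-4 + ((3*G + G*l) + l)) = 4/(-4 + (l + 3*G + G*l)) = 4/(-4 + l + 3*G + G*l))
S = -67 (S = -32 - 35 = -67)
(-3 + S)*Z(1, J(√(5 - 4))) = (-3 - 67)*(4/(-4 - 1 + 3*1 + 1*(-1))) = -280/(-4 - 1 + 3 - 1) = -280/(-3) = -280*(-1)/3 = -70*(-4/3) = 280/3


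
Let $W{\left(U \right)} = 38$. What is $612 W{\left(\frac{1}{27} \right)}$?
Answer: $23256$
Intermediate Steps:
$612 W{\left(\frac{1}{27} \right)} = 612 \cdot 38 = 23256$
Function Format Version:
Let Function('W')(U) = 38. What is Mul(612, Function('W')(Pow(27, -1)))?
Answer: 23256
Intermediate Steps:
Mul(612, Function('W')(Pow(27, -1))) = Mul(612, 38) = 23256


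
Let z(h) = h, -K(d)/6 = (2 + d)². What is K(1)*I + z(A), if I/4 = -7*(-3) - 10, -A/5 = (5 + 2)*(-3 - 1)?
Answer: -2236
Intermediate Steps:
A = 140 (A = -5*(5 + 2)*(-3 - 1) = -35*(-4) = -5*(-28) = 140)
K(d) = -6*(2 + d)²
I = 44 (I = 4*(-7*(-3) - 10) = 4*(21 - 10) = 4*11 = 44)
K(1)*I + z(A) = -6*(2 + 1)²*44 + 140 = -6*3²*44 + 140 = -6*9*44 + 140 = -54*44 + 140 = -2376 + 140 = -2236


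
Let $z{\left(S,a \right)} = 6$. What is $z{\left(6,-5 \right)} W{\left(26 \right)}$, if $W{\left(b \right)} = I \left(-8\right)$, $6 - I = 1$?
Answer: $-240$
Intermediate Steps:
$I = 5$ ($I = 6 - 1 = 5$)
$W{\left(b \right)} = -40$ ($W{\left(b \right)} = 5 \left(-8\right) = -40$)
$z{\left(6,-5 \right)} W{\left(26 \right)} = 6 \left(-40\right) = -240$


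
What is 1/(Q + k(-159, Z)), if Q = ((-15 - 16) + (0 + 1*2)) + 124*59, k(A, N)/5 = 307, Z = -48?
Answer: 1/8822 ≈ 0.00011335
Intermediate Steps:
k(A, N) = 1535 (k(A, N) = 5*307 = 1535)
Q = 7287 (Q = (-31 + (0 + 2)) + 7316 = (-31 + 2) + 7316 = -29 + 7316 = 7287)
1/(Q + k(-159, Z)) = 1/(7287 + 1535) = 1/8822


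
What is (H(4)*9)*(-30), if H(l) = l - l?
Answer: 0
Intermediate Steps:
H(l) = 0
(H(4)*9)*(-30) = (0*9)*(-30) = 0*(-30) = 0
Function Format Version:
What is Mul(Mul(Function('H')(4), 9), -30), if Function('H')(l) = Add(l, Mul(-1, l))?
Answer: 0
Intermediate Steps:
Function('H')(l) = 0
Mul(Mul(Function('H')(4), 9), -30) = Mul(Mul(0, 9), -30) = Mul(0, -30) = 0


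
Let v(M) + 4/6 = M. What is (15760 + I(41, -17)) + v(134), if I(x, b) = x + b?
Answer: 47752/3 ≈ 15917.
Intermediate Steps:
v(M) = -⅔ + M
I(x, b) = b + x
(15760 + I(41, -17)) + v(134) = (15760 + (-17 + 41)) + (-⅔ + 134) = (15760 + 24) + 400/3 = 15784 + 400/3 = 47752/3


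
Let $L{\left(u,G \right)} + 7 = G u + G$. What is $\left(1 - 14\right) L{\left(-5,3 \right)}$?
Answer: $247$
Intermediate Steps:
$L{\left(u,G \right)} = -7 + G + G u$ ($L{\left(u,G \right)} = -7 + \left(G u + G\right) = -7 + \left(G + G u\right) = -7 + G + G u$)
$\left(1 - 14\right) L{\left(-5,3 \right)} = \left(1 - 14\right) \left(-7 + 3 + 3 \left(-5\right)\right) = - 13 \left(-7 + 3 - 15\right) = \left(-13\right) \left(-19\right) = 247$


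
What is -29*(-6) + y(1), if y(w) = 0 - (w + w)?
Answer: 172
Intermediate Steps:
y(w) = -2*w (y(w) = 0 - 2*w = -2*w)
-29*(-6) + y(1) = -29*(-6) - 2*1 = 174 - 2 = 172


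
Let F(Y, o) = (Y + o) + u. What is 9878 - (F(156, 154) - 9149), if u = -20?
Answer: 18737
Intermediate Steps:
F(Y, o) = -20 + Y + o (F(Y, o) = (Y + o) - 20 = -20 + Y + o)
9878 - (F(156, 154) - 9149) = 9878 - ((-20 + 156 + 154) - 9149) = 9878 - (290 - 9149) = 9878 - 1*(-8859) = 9878 + 8859 = 18737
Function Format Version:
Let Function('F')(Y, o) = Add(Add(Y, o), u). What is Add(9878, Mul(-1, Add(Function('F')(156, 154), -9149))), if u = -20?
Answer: 18737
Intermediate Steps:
Function('F')(Y, o) = Add(-20, Y, o) (Function('F')(Y, o) = Add(Add(Y, o), -20) = Add(-20, Y, o))
Add(9878, Mul(-1, Add(Function('F')(156, 154), -9149))) = Add(9878, Mul(-1, Add(Add(-20, 156, 154), -9149))) = Add(9878, Mul(-1, Add(290, -9149))) = Add(9878, Mul(-1, -8859)) = Add(9878, 8859) = 18737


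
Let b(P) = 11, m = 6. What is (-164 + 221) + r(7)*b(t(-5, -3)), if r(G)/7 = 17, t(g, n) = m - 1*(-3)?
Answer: 1366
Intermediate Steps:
t(g, n) = 9 (t(g, n) = 6 - 1*(-3) = 6 + 3 = 9)
r(G) = 119 (r(G) = 7*17 = 119)
(-164 + 221) + r(7)*b(t(-5, -3)) = (-164 + 221) + 119*11 = 57 + 1309 = 1366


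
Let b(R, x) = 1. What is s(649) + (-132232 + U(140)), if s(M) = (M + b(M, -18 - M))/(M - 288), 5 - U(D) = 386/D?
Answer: -3341400463/25270 ≈ -1.3223e+5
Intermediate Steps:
U(D) = 5 - 386/D
s(M) = (1 + M)/(-288 + M) (s(M) = (M + 1)/(M - 288) = (1 + M)/(-288 + M))
s(649) + (-132232 + U(140)) = (1 + 649)/(-288 + 649) + (-132232 + (5 - 386/140)) = 650/361 + (-132232 + (5 - 386*1/140)) = (1/361)*650 + (-132232 + (5 - 193/70)) = 650/361 + (-132232 + 157/70) = 650/361 - 9256083/70 = -3341400463/25270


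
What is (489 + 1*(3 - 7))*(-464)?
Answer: -225040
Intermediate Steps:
(489 + 1*(3 - 7))*(-464) = (489 + 1*(-4))*(-464) = (489 - 4)*(-464) = 485*(-464) = -225040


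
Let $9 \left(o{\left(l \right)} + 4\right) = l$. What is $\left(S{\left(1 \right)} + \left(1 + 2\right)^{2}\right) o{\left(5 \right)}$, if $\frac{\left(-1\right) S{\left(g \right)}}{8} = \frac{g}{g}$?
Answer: $- \frac{31}{9} \approx -3.4444$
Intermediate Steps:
$S{\left(g \right)} = -8$ ($S{\left(g \right)} = - 8 \frac{g}{g} = \left(-8\right) 1 = -8$)
$o{\left(l \right)} = -4 + \frac{l}{9}$
$\left(S{\left(1 \right)} + \left(1 + 2\right)^{2}\right) o{\left(5 \right)} = \left(-8 + \left(1 + 2\right)^{2}\right) \left(-4 + \frac{1}{9} \cdot 5\right) = \left(-8 + 3^{2}\right) \left(-4 + \frac{5}{9}\right) = \left(-8 + 9\right) \left(- \frac{31}{9}\right) = 1 \left(- \frac{31}{9}\right) = - \frac{31}{9}$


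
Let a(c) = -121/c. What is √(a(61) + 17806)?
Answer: √66248745/61 ≈ 133.43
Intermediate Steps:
√(a(61) + 17806) = √(-121/61 + 17806) = √(1086045/61) = √66248745/61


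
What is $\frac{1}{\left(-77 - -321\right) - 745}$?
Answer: $- \frac{1}{501} \approx -0.001996$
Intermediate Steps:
$\frac{1}{\left(-77 - -321\right) - 745} = \frac{1}{\left(-77 + 321\right) - 745} = \frac{1}{244 - 745} = \frac{1}{-501} = - \frac{1}{501}$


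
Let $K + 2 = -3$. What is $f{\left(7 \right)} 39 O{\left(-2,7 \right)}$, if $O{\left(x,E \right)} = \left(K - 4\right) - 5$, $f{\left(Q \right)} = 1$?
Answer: $-546$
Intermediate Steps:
$K = -5$ ($K = -2 - 3 = -5$)
$O{\left(x,E \right)} = -14$ ($O{\left(x,E \right)} = \left(-5 - 4\right) - 5 = -9 - 5 = -14$)
$f{\left(7 \right)} 39 O{\left(-2,7 \right)} = 1 \cdot 39 \left(-14\right) = 39 \left(-14\right) = -546$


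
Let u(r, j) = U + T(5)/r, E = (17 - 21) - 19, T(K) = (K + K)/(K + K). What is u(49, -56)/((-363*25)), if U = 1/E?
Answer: 26/10227525 ≈ 2.5422e-6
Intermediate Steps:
T(K) = 1 (T(K) = (2*K)/((2*K)) = (2*K)*(1/(2*K)) = 1)
E = -23 (E = -4 - 19 = -23)
U = -1/23 (U = 1/(-23) = -1/23 ≈ -0.043478)
u(r, j) = -1/23 + 1/r
u(49, -56)/((-363*25)) = ((1/23)*(23 - 1*49)/49)/((-363*25)) = ((1/23)*(1/49)*(23 - 49))/(-9075) = ((1/23)*(1/49)*(-26))*(-1/9075) = -26/1127*(-1/9075) = 26/10227525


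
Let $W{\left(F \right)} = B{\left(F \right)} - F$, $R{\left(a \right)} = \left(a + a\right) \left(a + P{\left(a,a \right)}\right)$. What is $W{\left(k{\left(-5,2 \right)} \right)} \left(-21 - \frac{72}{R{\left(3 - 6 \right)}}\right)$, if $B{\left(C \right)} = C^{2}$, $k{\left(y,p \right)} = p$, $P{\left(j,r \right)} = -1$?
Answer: $-48$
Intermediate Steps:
$R{\left(a \right)} = 2 a \left(-1 + a\right)$ ($R{\left(a \right)} = \left(a + a\right) \left(a - 1\right) = 2 a \left(-1 + a\right)$)
$W{\left(F \right)} = F^{2} - F$
$W{\left(k{\left(-5,2 \right)} \right)} \left(-21 - \frac{72}{R{\left(3 - 6 \right)}}\right) = 2 \left(-1 + 2\right) \left(-21 - \frac{72}{2 \left(3 - 6\right) \left(-1 + \left(3 - 6\right)\right)}\right) = 2 \cdot 1 \left(-21 - \frac{72}{2 \left(-3\right) \left(-1 - 3\right)}\right) = 2 \left(-21 - \frac{72}{2 \left(-3\right) \left(-4\right)}\right) = 2 \left(-21 - \frac{72}{24}\right) = 2 \left(-21 - 3\right) = 2 \left(-24\right) = -48$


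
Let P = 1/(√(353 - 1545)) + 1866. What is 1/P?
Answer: 2224272/4150491553 + 2*I*√298/4150491553 ≈ 0.00053591 + 8.3184e-9*I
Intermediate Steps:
P = 1866 - I*√298/596 (P = 1/(√(-1192)) + 1866 = 1/(2*I*√298) + 1866 = -I*√298/596 + 1866 = 1866 - I*√298/596 ≈ 1866.0 - 0.028964*I)
1/P = 1/(1866 - I*√298/596)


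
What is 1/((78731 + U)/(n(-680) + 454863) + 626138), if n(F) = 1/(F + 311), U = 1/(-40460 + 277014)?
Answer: 5672039297012/3551480323110366481 ≈ 1.5971e-6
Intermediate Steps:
U = 1/236554 ≈ 4.2274e-6
n(F) = 1/(311 + F)
1/((78731 + U)/(n(-680) + 454863) + 626138) = 1/((78731 + 1/236554)/(1/(311 - 680) + 454863) + 626138) = 1/(18624132975/(236554*(1/(-369) + 454863)) + 626138) = 1/(18624132975/(236554*(-1/369 + 454863)) + 626138) = 1/(18624132975/(236554*(167844446/369)) + 626138) = 1/((18624132975/236554)*(369/167844446) + 626138) = 1/(981757866825/5672039297012 + 626138) = 1/(3551480323110366481/5672039297012) = 5672039297012/3551480323110366481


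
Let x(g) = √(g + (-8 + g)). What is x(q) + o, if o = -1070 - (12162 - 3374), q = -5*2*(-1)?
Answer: -9858 + 2*√3 ≈ -9854.5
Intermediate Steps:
q = 10 (q = -10*(-1) = 10)
o = -9858 (o = -1070 - 1*8788 = -1070 - 8788 = -9858)
x(g) = √(-8 + 2*g)
x(q) + o = √(-8 + 2*10) - 9858 = √(-8 + 20) - 9858 = √12 - 9858 = 2*√3 - 9858 = -9858 + 2*√3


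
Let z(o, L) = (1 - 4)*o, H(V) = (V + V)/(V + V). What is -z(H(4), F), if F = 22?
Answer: 3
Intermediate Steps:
H(V) = 1 (H(V) = (2*V)/((2*V)) = (2*V)*(1/(2*V)) = 1)
z(o, L) = -3*o
-z(H(4), F) = -(-3) = -1*(-3) = 3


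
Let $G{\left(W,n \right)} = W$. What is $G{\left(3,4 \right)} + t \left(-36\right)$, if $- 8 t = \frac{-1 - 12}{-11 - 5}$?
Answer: $\frac{213}{32} \approx 6.6563$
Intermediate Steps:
$t = - \frac{13}{128}$ ($t = - \frac{\left(-1 - 12\right) \frac{1}{-11 - 5}}{8} = - \frac{\left(-13\right) \frac{1}{-16}}{8} = - \frac{\left(-13\right) \left(- \frac{1}{16}\right)}{8} = \left(- \frac{1}{8}\right) \frac{13}{16} = - \frac{13}{128} \approx -0.10156$)
$G{\left(3,4 \right)} + t \left(-36\right) = 3 - - \frac{117}{32} = 3 + \frac{117}{32} = \frac{213}{32}$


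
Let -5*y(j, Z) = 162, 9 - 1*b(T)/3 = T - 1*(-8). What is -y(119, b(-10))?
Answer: 162/5 ≈ 32.400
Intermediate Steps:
b(T) = 3 - 3*T (b(T) = 27 - 3*(T - 1*(-8)) = 27 - 3*(T + 8) = 27 - 3*(8 + T) = 27 + (-24 - 3*T) = 3 - 3*T)
y(j, Z) = -162/5 (y(j, Z) = -⅕*162 = -162/5)
-y(119, b(-10)) = -1*(-162/5) = 162/5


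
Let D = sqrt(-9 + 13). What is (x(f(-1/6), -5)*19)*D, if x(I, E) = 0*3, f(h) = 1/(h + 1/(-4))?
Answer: 0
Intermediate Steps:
D = 2 (D = sqrt(4) = 2)
f(h) = 1/(-1/4 + h) (f(h) = 1/(h - 1/4) = 1/(-1/4 + h))
x(I, E) = 0
(x(f(-1/6), -5)*19)*D = (0*19)*2 = 0*2 = 0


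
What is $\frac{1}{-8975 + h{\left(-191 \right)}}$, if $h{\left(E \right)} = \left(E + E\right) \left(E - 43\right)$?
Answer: $\frac{1}{80413} \approx 1.2436 \cdot 10^{-5}$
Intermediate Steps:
$h{\left(E \right)} = 2 E \left(-43 + E\right)$
$\frac{1}{-8975 + h{\left(-191 \right)}} = \frac{1}{-8975 + 2 \left(-191\right) \left(-43 - 191\right)} = \frac{1}{-8975 + 2 \left(-191\right) \left(-234\right)} = \frac{1}{-8975 + 89388} = \frac{1}{80413}$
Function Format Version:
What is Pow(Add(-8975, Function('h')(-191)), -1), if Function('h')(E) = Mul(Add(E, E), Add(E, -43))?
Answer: Rational(1, 80413) ≈ 1.2436e-5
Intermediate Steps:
Function('h')(E) = Mul(2, E, Add(-43, E)) (Function('h')(E) = Mul(Mul(2, E), Add(-43, E)) = Mul(2, E, Add(-43, E)))
Pow(Add(-8975, Function('h')(-191)), -1) = Pow(Add(-8975, Mul(2, -191, Add(-43, -191))), -1) = Pow(Add(-8975, Mul(2, -191, -234)), -1) = Pow(Add(-8975, 89388), -1) = Pow(80413, -1) = Rational(1, 80413)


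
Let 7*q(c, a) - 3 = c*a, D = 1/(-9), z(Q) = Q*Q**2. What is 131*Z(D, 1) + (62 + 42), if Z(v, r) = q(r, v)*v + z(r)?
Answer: 129839/567 ≈ 228.99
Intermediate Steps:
z(Q) = Q**3
D = -1/9 (D = 1*(-1/9) = -1/9 ≈ -0.11111)
q(c, a) = 3/7 + a*c/7 (q(c, a) = 3/7 + (c*a)/7 = 3/7 + (a*c)/7 = 3/7 + a*c/7)
Z(v, r) = r**3 + v*(3/7 + r*v/7) (Z(v, r) = (3/7 + v*r/7)*v + r**3 = (3/7 + r*v/7)*v + r**3 = v*(3/7 + r*v/7) + r**3 = r**3 + v*(3/7 + r*v/7))
131*Z(D, 1) + (62 + 42) = 131*(1**3 + (1/7)*(-1/9)*(3 + 1*(-1/9))) + (62 + 42) = 131*(1 + (1/7)*(-1/9)*(3 - 1/9)) + 104 = 131*(1 + (1/7)*(-1/9)*(26/9)) + 104 = 131*(1 - 26/567) + 104 = 131*(541/567) + 104 = 70871/567 + 104 = 129839/567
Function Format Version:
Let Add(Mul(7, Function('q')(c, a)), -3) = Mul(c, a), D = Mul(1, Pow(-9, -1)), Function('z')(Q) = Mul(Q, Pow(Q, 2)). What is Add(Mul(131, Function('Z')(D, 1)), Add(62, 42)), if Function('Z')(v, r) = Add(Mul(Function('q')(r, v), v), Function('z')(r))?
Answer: Rational(129839, 567) ≈ 228.99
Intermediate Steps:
Function('z')(Q) = Pow(Q, 3)
D = Rational(-1, 9) (D = Mul(1, Rational(-1, 9)) = Rational(-1, 9) ≈ -0.11111)
Function('q')(c, a) = Add(Rational(3, 7), Mul(Rational(1, 7), a, c)) (Function('q')(c, a) = Add(Rational(3, 7), Mul(Rational(1, 7), Mul(c, a))) = Add(Rational(3, 7), Mul(Rational(1, 7), Mul(a, c))) = Add(Rational(3, 7), Mul(Rational(1, 7), a, c)))
Function('Z')(v, r) = Add(Pow(r, 3), Mul(v, Add(Rational(3, 7), Mul(Rational(1, 7), r, v)))) (Function('Z')(v, r) = Add(Mul(Add(Rational(3, 7), Mul(Rational(1, 7), v, r)), v), Pow(r, 3)) = Add(Mul(Add(Rational(3, 7), Mul(Rational(1, 7), r, v)), v), Pow(r, 3)) = Add(Mul(v, Add(Rational(3, 7), Mul(Rational(1, 7), r, v))), Pow(r, 3)) = Add(Pow(r, 3), Mul(v, Add(Rational(3, 7), Mul(Rational(1, 7), r, v)))))
Add(Mul(131, Function('Z')(D, 1)), Add(62, 42)) = Add(Mul(131, Add(Pow(1, 3), Mul(Rational(1, 7), Rational(-1, 9), Add(3, Mul(1, Rational(-1, 9)))))), Add(62, 42)) = Add(Mul(131, Add(1, Mul(Rational(1, 7), Rational(-1, 9), Add(3, Rational(-1, 9))))), 104) = Add(Mul(131, Add(1, Mul(Rational(1, 7), Rational(-1, 9), Rational(26, 9)))), 104) = Add(Mul(131, Add(1, Rational(-26, 567))), 104) = Add(Mul(131, Rational(541, 567)), 104) = Add(Rational(70871, 567), 104) = Rational(129839, 567)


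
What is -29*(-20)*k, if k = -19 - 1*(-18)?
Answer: -580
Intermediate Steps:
k = -1 (k = -19 + 18 = -1)
-29*(-20)*k = -29*(-20)*(-1) = -(-580)*(-1) = -1*580 = -580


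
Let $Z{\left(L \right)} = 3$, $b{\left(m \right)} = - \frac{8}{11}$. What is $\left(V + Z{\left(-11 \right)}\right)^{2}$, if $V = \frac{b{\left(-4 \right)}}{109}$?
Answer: $\frac{12880921}{1437601} \approx 8.96$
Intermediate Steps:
$b{\left(m \right)} = - \frac{8}{11}$ ($b{\left(m \right)} = \left(-8\right) \frac{1}{11} = - \frac{8}{11}$)
$V = - \frac{8}{1199}$ ($V = - \frac{8}{11 \cdot 109} = \left(- \frac{8}{11}\right) \frac{1}{109} = - \frac{8}{1199} \approx -0.0066722$)
$\left(V + Z{\left(-11 \right)}\right)^{2} = \left(- \frac{8}{1199} + 3\right)^{2} = \left(\frac{3589}{1199}\right)^{2} = \frac{12880921}{1437601}$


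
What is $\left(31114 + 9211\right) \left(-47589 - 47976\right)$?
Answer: $-3853658625$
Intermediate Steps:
$\left(31114 + 9211\right) \left(-47589 - 47976\right) = 40325 \left(-95565\right) = -3853658625$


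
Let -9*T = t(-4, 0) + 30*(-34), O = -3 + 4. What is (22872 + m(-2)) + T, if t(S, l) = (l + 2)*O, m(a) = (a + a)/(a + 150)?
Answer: 7654033/333 ≈ 22985.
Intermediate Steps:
O = 1
m(a) = 2*a/(150 + a) (m(a) = (2*a)/(150 + a) = 2*a/(150 + a))
t(S, l) = 2 + l (t(S, l) = (l + 2)*1 = (2 + l)*1 = 2 + l)
T = 1018/9 (T = -((2 + 0) + 30*(-34))/9 = -(2 - 1020)/9 = -1/9*(-1018) = 1018/9 ≈ 113.11)
(22872 + m(-2)) + T = (22872 + 2*(-2)/(150 - 2)) + 1018/9 = (22872 + 2*(-2)/148) + 1018/9 = (22872 + 2*(-2)*(1/148)) + 1018/9 = (22872 - 1/37) + 1018/9 = 846263/37 + 1018/9 = 7654033/333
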